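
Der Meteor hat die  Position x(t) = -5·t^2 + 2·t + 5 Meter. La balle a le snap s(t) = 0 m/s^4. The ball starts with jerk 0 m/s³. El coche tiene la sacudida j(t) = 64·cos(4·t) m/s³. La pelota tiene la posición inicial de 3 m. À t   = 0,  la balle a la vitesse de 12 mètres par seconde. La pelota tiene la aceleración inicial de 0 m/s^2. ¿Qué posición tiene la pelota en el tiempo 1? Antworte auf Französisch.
Nous devons trouver la primitive de notre équation du snap s(t) = 0 4 fois. En prenant ∫s(t)dt et en appliquant j(0) = 0, nous trouvons j(t) = 0. L'intégrale du jerk est l'accélération. En utilisant a(0) = 0, nous obtenons a(t) = 0. En prenant ∫a(t)dt et en appliquant v(0) = 12, nous trouvons v(t) = 12. En intégrant la vitesse et en utilisant la condition initiale x(0) = 3, nous obtenons x(t) = 12·t + 3. En utilisant x(t) = 12·t + 3 et en substituant t = 1, nous trouvons x = 15.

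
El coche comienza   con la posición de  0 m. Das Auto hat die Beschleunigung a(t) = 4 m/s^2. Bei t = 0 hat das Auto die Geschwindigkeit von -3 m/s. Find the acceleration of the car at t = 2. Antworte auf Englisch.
Using a(t) = 4 and substituting t = 2, we find a = 4.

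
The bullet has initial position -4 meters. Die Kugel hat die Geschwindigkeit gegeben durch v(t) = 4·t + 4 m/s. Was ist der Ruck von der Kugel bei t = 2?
Ausgehend von der Geschwindigkeit v(t) = 4·t + 4, nehmen wir 2 Ableitungen. Die Ableitung von der Geschwindigkeit ergibt die Beschleunigung: a(t) = 4. Mit d/dt von a(t) finden wir j(t) = 0. Mit j(t) = 0 und Einsetzen von t = 2, finden wir j = 0.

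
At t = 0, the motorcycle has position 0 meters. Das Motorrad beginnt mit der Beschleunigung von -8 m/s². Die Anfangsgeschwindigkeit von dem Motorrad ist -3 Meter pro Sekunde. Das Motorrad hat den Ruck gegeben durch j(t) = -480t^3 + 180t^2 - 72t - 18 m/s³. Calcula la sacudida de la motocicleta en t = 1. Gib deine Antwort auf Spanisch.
Tenemos la sacudida j(t) = -480·t^3 + 180·t^2 - 72·t - 18. Sustituyendo t = 1: j(1) = -390.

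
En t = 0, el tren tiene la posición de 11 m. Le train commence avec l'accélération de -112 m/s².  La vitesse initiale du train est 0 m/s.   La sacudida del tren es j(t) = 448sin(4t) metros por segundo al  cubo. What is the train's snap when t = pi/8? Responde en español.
Para resolver esto, necesitamos tomar 1 derivada de nuestra ecuación de la sacudida j(t) = 448·sin(4·t). La derivada de la sacudida da el snap: s(t) = 1792·cos(4·t). Usando s(t) = 1792·cos(4·t) y sustituyendo t = pi/8, encontramos s = 0.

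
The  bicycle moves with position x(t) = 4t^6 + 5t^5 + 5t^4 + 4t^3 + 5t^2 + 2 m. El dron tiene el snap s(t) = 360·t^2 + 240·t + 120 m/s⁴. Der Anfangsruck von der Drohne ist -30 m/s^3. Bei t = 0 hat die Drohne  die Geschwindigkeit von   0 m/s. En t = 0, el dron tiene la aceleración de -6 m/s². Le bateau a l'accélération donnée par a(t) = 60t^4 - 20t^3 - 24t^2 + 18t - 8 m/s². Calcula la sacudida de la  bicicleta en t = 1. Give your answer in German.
Um dies zu lösen, müssen wir 3 Ableitungen unserer Gleichung für die Position x(t) = 4·t^6 + 5·t^5 + 5·t^4 + 4·t^3 + 5·t^2 + 2 nehmen. Mit d/dt von x(t) finden wir v(t) = 24·t^5 + 25·t^4 + 20·t^3 + 12·t^2 + 10·t. Die Ableitung von der Geschwindigkeit ergibt die Beschleunigung: a(t) = 120·t^4 + 100·t^3 + 60·t^2 + 24·t + 10. Durch Ableiten von der Beschleunigung erhalten wir den Ruck: j(t) = 480·t^3 + 300·t^2 + 120·t + 24. Mit j(t) = 480·t^3 + 300·t^2 + 120·t + 24 und Einsetzen von t = 1, finden wir j = 924.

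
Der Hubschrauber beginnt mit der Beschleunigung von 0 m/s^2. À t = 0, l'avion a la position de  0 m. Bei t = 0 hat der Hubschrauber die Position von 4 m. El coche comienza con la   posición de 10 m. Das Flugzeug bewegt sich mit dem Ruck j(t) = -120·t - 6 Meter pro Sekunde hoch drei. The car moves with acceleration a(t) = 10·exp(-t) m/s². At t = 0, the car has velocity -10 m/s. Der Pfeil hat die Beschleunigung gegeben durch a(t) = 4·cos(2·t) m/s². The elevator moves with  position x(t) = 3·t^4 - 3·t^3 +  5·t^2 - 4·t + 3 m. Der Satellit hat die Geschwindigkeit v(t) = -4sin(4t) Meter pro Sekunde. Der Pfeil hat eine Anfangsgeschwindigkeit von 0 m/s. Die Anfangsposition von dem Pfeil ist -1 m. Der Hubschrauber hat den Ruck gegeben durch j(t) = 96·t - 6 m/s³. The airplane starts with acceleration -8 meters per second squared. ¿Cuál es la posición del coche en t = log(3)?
Para resolver esto, necesitamos tomar 2 integrales de nuestra ecuación de la aceleración a(t) = 10·exp(-t). Integrando la aceleración y usando la condición inicial v(0) = -10, obtenemos v(t) = -10·exp(-t). La integral de la velocidad es la posición. Usando x(0) = 10, obtenemos x(t) = 10·exp(-t). Tenemos la posición x(t) = 10·exp(-t). Sustituyendo t = log(3): x(log(3)) = 10/3.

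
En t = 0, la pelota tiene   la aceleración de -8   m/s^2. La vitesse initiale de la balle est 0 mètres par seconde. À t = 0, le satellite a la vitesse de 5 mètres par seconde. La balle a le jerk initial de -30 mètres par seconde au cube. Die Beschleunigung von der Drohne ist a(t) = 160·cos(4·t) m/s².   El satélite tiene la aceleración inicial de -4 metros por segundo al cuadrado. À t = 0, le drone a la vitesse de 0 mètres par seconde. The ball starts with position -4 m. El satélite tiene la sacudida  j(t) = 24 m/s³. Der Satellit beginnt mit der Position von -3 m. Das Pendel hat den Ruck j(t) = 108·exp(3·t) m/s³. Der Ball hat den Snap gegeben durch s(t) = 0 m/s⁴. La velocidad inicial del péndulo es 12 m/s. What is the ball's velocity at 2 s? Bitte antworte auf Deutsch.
Wir müssen unsere Gleichung für den Snap s(t) = 0 3-mal integrieren. Die Stammfunktion von dem Snap, mit j(0) = -30, ergibt den Ruck: j(t) = -30. Durch Integration von dem Ruck und Verwendung der Anfangsbedingung a(0) = -8, erhalten wir a(t) = -30·t - 8. Mit ∫a(t)dt und Anwendung von v(0) = 0, finden wir v(t) = t·(-15·t - 8). Mit v(t) = t·(-15·t - 8) und Einsetzen von t = 2, finden wir v = -76.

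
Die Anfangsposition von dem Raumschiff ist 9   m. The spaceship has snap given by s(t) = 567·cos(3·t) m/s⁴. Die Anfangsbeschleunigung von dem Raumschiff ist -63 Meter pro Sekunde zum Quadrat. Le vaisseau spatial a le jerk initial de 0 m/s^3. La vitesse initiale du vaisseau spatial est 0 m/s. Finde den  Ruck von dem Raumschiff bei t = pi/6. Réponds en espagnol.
Para resolver esto, necesitamos tomar 1 antiderivada de nuestra ecuación del snap s(t) = 567·cos(3·t). La antiderivada del snap, con j(0) = 0, da la sacudida: j(t) = 189·sin(3·t). Tenemos la sacudida j(t) = 189·sin(3·t). Sustituyendo t = pi/6: j(pi/6) = 189.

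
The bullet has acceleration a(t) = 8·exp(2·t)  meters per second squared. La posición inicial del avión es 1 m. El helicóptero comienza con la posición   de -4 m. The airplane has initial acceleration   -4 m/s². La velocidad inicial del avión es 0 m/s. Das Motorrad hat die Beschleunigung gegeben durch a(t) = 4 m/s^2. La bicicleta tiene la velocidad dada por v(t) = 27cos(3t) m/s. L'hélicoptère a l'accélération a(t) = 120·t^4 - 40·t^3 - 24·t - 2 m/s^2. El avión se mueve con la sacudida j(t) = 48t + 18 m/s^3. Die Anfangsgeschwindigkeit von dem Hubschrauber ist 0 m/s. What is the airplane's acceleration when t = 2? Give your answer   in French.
Nous devons intégrer notre équation du jerk j(t) = 48·t + 18 1 fois. En intégrant le jerk et en utilisant la condition initiale a(0) = -4, nous obtenons a(t) = 24·t^2 + 18·t - 4. Nous avons l'accélération a(t) = 24·t^2 + 18·t - 4. En substituant t = 2: a(2) = 128.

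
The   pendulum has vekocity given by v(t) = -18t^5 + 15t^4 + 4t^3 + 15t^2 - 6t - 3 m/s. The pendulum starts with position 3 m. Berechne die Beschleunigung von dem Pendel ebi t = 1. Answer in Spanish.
Para resolver esto, necesitamos tomar 1 derivada de nuestra ecuación de la velocidad v(t) = -18·t^5 + 15·t^4 + 4·t^3 + 15·t^2 - 6·t - 3. La derivada de la velocidad da la aceleración: a(t) = -90·t^4 + 60·t^3 + 12·t^2 + 30·t - 6. Usando a(t) = -90·t^4 + 60·t^3 + 12·t^2 + 30·t - 6 y sustituyendo t = 1, encontramos a = 6.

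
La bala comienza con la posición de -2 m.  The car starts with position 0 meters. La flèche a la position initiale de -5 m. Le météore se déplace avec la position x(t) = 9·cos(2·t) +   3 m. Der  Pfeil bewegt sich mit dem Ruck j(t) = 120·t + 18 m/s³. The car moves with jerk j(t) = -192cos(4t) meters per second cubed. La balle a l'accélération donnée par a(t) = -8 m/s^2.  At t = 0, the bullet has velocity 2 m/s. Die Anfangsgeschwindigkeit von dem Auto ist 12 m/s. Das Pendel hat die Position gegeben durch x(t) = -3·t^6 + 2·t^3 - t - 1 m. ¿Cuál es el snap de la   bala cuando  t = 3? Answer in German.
Um dies zu lösen, müssen wir 2 Ableitungen unserer Gleichung für die Beschleunigung a(t) = -8 nehmen. Mit d/dt von a(t) finden wir j(t) = 0. Die Ableitung von dem Ruck ergibt den Snap: s(t) = 0. Aus der Gleichung für den Snap s(t) = 0, setzen wir t = 3 ein und erhalten s = 0.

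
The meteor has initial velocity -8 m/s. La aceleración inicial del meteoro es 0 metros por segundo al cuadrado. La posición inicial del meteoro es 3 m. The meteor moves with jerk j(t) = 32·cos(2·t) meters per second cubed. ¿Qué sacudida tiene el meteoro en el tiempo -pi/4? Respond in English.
Using j(t) = 32·cos(2·t) and substituting t = -pi/4, we find j = 0.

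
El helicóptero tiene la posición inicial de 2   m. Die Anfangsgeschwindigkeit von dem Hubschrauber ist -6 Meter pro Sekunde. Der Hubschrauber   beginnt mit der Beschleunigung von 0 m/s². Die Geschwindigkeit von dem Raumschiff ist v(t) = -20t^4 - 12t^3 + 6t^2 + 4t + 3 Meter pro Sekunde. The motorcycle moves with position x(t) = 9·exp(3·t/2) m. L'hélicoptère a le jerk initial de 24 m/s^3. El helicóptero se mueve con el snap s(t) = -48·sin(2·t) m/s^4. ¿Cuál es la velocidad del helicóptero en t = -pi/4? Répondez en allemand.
Wir müssen unsere Gleichung für den Snap s(t) = -48·sin(2·t) 3-mal integrieren. Das Integral von dem Snap, mit j(0) = 24, ergibt den Ruck: j(t) = 24·cos(2·t). Das Integral von dem Ruck ist die Beschleunigung. Mit a(0) = 0 erhalten wir a(t) = 12·sin(2·t). Mit ∫a(t)dt und Anwendung von v(0) = -6, finden wir v(t) = -6·cos(2·t). Wir haben die Geschwindigkeit v(t) = -6·cos(2·t). Durch Einsetzen von t = -pi/4: v(-pi/4) = 0.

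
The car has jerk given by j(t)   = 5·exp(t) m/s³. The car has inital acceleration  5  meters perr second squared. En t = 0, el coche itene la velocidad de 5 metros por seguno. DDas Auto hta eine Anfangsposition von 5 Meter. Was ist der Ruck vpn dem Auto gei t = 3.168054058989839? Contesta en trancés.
De l'équation du jerk j(t) = 5·exp(t), nous substituons t = 3.168054058989839 pour obtenir j = 118.806007213928.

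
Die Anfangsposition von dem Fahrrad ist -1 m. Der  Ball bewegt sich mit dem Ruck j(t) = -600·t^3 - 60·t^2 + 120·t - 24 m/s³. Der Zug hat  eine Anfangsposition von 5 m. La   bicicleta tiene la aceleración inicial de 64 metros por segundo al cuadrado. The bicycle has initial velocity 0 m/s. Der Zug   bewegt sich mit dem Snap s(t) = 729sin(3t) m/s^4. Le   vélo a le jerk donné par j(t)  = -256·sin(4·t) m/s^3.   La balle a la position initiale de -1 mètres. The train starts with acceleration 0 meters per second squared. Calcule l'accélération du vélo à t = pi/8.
Pour résoudre ceci, nous devons prendre 1 primitive de notre équation du jerk j(t) = -256·sin(4·t). En prenant ∫j(t)dt et en appliquant a(0) = 64, nous trouvons a(t) = 64·cos(4·t). De l'équation de l'accélération a(t) = 64·cos(4·t), nous substituons t = pi/8 pour obtenir a = 0.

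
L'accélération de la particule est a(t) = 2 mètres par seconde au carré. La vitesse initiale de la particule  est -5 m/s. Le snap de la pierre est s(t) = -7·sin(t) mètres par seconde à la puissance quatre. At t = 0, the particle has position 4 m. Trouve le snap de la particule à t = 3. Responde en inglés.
We must differentiate our acceleration equation a(t) = 2 2 times. Taking d/dt of a(t), we find j(t) = 0. The derivative of jerk gives snap: s(t) = 0. We have snap s(t) = 0. Substituting t = 3: s(3) = 0.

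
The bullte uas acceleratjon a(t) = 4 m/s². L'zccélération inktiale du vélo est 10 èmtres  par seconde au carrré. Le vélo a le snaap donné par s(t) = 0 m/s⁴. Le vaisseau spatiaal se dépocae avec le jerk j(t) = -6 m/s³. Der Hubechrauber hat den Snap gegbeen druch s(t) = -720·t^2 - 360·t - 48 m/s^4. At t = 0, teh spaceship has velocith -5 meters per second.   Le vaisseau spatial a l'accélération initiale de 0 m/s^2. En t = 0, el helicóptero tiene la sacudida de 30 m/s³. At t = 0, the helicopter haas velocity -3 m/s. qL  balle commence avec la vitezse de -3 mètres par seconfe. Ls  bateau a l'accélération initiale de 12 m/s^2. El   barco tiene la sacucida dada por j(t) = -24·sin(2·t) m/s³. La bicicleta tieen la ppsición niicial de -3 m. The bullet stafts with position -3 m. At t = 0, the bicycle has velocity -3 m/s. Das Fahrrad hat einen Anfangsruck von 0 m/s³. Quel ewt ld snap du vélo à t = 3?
Nous avons le snap s(t) = 0. En substituant t = 3: s(3) = 0.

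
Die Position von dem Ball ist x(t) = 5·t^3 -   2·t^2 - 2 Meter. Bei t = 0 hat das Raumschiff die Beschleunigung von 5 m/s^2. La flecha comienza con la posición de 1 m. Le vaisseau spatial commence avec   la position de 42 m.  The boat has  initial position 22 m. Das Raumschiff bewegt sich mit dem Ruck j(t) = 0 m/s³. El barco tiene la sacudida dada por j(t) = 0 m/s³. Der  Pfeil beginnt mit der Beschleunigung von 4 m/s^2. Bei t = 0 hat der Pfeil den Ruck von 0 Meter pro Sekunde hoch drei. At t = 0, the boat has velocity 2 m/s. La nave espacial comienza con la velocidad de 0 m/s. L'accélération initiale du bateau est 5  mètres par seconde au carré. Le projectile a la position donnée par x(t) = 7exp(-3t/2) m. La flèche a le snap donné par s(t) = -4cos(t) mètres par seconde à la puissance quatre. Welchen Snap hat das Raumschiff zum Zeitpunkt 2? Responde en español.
Partiendo de la sacudida j(t) = 0, tomamos 1 derivada. Tomando d/dt de j(t), encontramos s(t) = 0. Tenemos el snap s(t) = 0. Sustituyendo t = 2: s(2) = 0.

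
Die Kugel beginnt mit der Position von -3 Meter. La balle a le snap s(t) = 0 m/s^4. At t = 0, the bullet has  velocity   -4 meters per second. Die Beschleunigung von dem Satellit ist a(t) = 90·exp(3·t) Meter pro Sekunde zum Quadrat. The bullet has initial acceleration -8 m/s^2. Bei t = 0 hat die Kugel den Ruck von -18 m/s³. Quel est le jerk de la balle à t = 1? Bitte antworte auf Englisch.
To find the answer, we compute 1 integral of s(t) = 0. Finding the integral of s(t) and using j(0) = -18: j(t) = -18. Using j(t) = -18 and substituting t = 1, we find j = -18.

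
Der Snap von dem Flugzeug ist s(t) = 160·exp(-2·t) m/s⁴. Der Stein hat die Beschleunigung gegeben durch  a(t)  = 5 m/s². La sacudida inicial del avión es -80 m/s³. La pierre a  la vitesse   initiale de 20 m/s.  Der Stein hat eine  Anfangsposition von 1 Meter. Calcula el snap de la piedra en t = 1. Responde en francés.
En partant de l'accélération a(t) = 5, nous prenons 2 dérivées. La dérivée de l'accélération donne le jerk: j(t) = 0. En dérivant le jerk, nous obtenons le snap: s(t) = 0. Nous avons le snap s(t) = 0. En substituant t = 1: s(1) = 0.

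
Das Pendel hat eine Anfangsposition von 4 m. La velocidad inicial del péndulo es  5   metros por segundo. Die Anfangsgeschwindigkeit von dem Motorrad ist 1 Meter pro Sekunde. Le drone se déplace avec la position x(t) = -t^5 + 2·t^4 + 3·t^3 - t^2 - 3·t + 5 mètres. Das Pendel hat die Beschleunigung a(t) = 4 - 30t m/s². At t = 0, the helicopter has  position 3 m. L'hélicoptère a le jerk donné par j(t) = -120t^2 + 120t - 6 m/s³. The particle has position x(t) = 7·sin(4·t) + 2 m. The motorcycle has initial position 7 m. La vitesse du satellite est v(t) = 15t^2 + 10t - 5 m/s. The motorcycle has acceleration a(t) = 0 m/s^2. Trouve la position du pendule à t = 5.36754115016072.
Nous devons trouver la primitive de notre équation de l'accélération a(t) = 4 - 30·t 2 fois. L'intégrale de l'accélération est la vitesse. En utilisant v(0) = 5, nous obtenons v(t) = -15·t^2 + 4·t + 5. L'intégrale de la vitesse est la position. En utilisant x(0) = 4, nous obtenons x(t) = -5·t^3 + 2·t^2 + 5·t + 4. Nous avons la position x(t) = -5·t^3 + 2·t^2 + 5·t + 4. En substituant t = 5.36754115016072: x(5.36754115016072) = -684.748966074245.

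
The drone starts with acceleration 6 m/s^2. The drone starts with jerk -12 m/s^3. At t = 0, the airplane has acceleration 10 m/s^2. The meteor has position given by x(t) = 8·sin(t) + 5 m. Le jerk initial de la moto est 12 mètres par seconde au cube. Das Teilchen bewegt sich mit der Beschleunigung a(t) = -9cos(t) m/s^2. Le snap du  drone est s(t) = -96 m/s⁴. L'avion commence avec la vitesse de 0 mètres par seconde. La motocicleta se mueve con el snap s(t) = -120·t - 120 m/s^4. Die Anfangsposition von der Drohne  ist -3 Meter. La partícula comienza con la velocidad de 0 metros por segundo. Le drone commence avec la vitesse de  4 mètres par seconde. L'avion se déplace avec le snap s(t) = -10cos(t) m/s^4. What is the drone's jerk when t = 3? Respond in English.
We need to integrate our snap equation s(t) = -96 1 time. Integrating snap and using the initial condition j(0) = -12, we get j(t) = -96·t - 12. From the given jerk equation j(t) = -96·t - 12, we substitute t = 3 to get j = -300.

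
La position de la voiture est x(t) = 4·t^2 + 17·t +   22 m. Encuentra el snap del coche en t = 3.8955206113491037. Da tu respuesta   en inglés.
To solve this, we need to take 4 derivatives of our position equation x(t) = 4·t^2 + 17·t + 22. Taking d/dt of x(t), we find v(t) = 8·t + 17. The derivative of velocity gives acceleration: a(t) = 8. The derivative of acceleration gives jerk: j(t) = 0. Differentiating jerk, we get snap: s(t) = 0. From the given snap equation s(t) = 0, we substitute t = 3.8955206113491037 to get s = 0.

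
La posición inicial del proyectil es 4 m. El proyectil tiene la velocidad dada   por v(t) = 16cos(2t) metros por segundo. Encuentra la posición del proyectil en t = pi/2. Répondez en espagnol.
Debemos encontrar la integral de nuestra ecuación de la velocidad v(t) = 16·cos(2·t) 1 vez. Tomando ∫v(t)dt y aplicando x(0) = 4, encontramos x(t) = 8·sin(2·t) + 4. Usando x(t) = 8·sin(2·t) + 4 y sustituyendo t = pi/2, encontramos x = 4.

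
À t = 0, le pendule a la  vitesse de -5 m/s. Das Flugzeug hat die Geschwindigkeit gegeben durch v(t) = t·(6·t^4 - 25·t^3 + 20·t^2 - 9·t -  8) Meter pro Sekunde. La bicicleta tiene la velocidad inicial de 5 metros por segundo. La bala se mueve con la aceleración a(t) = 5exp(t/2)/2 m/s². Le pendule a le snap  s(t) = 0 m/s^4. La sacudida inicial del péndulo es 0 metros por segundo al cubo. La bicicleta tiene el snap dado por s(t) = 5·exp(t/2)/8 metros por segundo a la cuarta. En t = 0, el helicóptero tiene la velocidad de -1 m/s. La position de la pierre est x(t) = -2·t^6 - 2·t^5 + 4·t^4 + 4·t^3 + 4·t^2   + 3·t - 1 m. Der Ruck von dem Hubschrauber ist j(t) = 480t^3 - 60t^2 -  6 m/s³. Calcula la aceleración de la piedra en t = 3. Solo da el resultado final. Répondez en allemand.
a(3) = -5428.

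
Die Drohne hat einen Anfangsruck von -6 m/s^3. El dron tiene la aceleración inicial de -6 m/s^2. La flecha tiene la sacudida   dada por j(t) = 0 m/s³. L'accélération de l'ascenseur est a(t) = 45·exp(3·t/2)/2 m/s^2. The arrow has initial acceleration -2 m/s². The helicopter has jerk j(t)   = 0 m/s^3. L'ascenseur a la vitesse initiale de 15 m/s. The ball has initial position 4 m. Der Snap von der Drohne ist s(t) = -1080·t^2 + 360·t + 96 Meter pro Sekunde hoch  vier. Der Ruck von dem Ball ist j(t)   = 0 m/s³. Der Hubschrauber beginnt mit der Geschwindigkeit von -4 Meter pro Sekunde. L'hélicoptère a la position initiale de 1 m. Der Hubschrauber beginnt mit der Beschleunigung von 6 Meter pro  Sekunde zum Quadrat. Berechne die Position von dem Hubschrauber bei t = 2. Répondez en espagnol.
Para resolver esto, necesitamos tomar 3 integrales de nuestra ecuación de la sacudida j(t) = 0. La antiderivada de la sacudida, con a(0) = 6, da la aceleración: a(t) = 6. Tomando ∫a(t)dt y aplicando v(0) = -4, encontramos v(t) = 6·t - 4. Integrando la velocidad y usando la condición inicial x(0) = 1, obtenemos x(t) = 3·t^2 - 4·t + 1. De la ecuación de la posición x(t) = 3·t^2 - 4·t + 1, sustituimos t = 2 para obtener x = 5.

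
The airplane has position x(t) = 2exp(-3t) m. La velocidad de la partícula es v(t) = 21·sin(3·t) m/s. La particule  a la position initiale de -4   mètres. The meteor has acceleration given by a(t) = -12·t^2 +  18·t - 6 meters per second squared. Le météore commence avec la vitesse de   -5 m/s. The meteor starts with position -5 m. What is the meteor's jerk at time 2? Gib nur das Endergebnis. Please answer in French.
À t = 2, j = -30.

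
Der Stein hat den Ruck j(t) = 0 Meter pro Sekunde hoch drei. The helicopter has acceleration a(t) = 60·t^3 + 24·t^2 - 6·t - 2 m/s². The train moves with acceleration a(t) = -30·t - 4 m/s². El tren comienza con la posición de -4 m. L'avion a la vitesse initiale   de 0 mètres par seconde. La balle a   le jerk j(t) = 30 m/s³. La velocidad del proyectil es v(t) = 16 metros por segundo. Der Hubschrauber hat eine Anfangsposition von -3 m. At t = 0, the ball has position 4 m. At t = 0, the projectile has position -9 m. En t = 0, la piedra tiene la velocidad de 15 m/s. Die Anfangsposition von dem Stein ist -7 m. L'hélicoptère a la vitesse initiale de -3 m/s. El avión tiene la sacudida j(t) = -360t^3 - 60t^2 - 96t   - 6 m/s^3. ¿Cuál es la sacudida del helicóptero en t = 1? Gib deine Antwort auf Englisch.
We must differentiate our acceleration equation a(t) = 60·t^3 + 24·t^2 - 6·t - 2 1 time. Taking d/dt of a(t), we find j(t) = 180·t^2 + 48·t - 6. From the given jerk equation j(t) = 180·t^2 + 48·t - 6, we substitute t = 1 to get j = 222.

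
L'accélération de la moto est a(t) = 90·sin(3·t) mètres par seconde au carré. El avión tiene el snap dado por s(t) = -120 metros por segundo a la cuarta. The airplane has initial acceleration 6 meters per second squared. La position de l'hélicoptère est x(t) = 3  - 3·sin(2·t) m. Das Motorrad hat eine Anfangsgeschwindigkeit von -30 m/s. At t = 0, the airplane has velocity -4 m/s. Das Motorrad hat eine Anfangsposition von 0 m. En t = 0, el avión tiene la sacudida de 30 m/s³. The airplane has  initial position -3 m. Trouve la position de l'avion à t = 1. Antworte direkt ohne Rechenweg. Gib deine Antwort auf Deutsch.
x(1) = -4.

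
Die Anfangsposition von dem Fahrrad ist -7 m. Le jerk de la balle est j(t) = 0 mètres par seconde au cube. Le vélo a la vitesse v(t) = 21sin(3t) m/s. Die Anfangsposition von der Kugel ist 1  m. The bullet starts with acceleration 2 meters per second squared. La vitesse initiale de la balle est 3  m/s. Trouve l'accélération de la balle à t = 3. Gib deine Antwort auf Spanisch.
Debemos encontrar la antiderivada de nuestra ecuación de la sacudida j(t) = 0 1 vez. Tomando ∫j(t)dt y aplicando a(0) = 2, encontramos a(t) = 2. De la ecuación de la aceleración a(t) = 2, sustituimos t = 3 para obtener a = 2.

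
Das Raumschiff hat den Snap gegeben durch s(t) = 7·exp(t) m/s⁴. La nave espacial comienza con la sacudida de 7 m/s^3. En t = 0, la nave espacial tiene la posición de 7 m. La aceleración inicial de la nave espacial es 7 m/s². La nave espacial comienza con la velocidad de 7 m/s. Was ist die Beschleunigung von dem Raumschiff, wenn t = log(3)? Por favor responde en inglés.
We need to integrate our snap equation s(t) = 7·exp(t) 2 times. Finding the antiderivative of s(t) and using j(0) = 7: j(t) = 7·exp(t). The integral of jerk is acceleration. Using a(0) = 7, we get a(t) = 7·exp(t). We have acceleration a(t) = 7·exp(t). Substituting t = log(3): a(log(3)) = 21.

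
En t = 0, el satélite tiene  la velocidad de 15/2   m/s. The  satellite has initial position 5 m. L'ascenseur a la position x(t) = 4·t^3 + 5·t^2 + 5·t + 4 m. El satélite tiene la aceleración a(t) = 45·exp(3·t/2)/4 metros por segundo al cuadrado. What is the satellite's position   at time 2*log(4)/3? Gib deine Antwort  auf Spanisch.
Para resolver esto, necesitamos tomar 2 antiderivadas de nuestra ecuación de la aceleración a(t) = 45·exp(3·t/2)/4. La integral de la aceleración, con v(0) = 15/2, da la velocidad: v(t) = 15·exp(3·t/2)/2. La integral de la velocidad es la posición. Usando x(0) = 5, obtenemos x(t) = 5·exp(3·t/2). De la ecuación de la posición x(t) = 5·exp(3·t/2), sustituimos t = 2*log(4)/3 para obtener x = 20.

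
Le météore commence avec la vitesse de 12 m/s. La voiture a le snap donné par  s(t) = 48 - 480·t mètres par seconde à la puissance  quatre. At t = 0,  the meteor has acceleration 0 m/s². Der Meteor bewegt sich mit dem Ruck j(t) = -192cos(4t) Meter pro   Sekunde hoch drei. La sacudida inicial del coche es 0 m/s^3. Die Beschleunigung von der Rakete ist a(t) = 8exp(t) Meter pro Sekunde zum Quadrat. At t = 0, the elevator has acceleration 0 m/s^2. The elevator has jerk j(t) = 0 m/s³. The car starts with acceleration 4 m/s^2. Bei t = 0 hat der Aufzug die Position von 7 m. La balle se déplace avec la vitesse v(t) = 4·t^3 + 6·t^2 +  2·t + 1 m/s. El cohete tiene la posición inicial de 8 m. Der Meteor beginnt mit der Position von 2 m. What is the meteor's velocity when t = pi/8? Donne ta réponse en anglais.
We need to integrate our jerk equation j(t) = -192·cos(4·t) 2 times. The antiderivative of jerk, with a(0) = 0, gives acceleration: a(t) = -48·sin(4·t). The antiderivative of acceleration, with v(0) = 12, gives velocity: v(t) = 12·cos(4·t). Using v(t) = 12·cos(4·t) and substituting t = pi/8, we find v = 0.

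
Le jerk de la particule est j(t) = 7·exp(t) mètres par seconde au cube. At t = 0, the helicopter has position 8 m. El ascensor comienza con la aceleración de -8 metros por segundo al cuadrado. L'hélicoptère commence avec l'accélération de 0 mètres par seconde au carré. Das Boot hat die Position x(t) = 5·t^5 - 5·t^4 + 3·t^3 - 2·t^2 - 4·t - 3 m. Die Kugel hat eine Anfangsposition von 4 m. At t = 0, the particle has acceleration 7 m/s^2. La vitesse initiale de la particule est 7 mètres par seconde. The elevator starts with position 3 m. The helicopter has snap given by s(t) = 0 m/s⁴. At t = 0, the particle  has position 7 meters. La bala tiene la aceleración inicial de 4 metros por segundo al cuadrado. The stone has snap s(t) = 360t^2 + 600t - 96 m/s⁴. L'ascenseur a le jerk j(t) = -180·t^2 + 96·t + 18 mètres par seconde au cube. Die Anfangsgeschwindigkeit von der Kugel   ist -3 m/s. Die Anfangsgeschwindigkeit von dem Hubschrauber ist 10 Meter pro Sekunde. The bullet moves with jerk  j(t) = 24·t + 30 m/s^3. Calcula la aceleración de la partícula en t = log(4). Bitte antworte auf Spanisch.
Debemos encontrar la integral de nuestra ecuación de la sacudida j(t) = 7·exp(t) 1 vez. La integral de la sacudida, con a(0) = 7, da la aceleración: a(t) = 7·exp(t). De la ecuación de la aceleración a(t) = 7·exp(t), sustituimos t = log(4) para obtener a = 28.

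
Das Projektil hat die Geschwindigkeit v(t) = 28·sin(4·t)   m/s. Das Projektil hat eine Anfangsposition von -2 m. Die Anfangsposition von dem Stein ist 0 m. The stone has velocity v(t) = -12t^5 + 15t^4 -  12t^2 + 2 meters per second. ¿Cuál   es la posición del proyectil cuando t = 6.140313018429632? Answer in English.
We must find the antiderivative of our velocity equation v(t) = 28·sin(4·t) 1 time. The integral of velocity is position. Using x(0) = -2, we get x(t) = 5 - 7·cos(4·t). We have position x(t) = 5 - 7·cos(4·t). Substituting t = 6.140313018429632: x(6.140313018429632) = -0.887675123424718.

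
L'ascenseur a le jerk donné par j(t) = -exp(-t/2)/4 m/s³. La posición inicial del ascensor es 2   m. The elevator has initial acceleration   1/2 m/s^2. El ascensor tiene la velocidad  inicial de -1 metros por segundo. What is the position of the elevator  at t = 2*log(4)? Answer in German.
Wir müssen die Stammfunktion unserer Gleichung für den Ruck j(t) = -exp(-t/2)/4 3-mal finden. Das Integral von dem Ruck, mit a(0) = 1/2, ergibt die Beschleunigung: a(t) = exp(-t/2)/2. Mit ∫a(t)dt und Anwendung von v(0) = -1, finden wir v(t) = -exp(-t/2). Durch Integration von der Geschwindigkeit und Verwendung der Anfangsbedingung x(0) = 2, erhalten wir x(t) = 2·exp(-t/2). Wir haben die Position x(t) = 2·exp(-t/2). Durch Einsetzen von t = 2*log(4): x(2*log(4)) = 1/2.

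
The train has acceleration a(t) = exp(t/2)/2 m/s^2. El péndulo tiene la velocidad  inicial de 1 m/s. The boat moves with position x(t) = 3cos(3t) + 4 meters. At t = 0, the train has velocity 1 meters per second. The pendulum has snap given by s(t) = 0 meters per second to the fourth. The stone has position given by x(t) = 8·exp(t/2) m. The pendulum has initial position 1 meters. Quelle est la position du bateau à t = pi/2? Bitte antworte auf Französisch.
Nous avons la position x(t) = 3·cos(3·t) + 4. En substituant t = pi/2: x(pi/2) = 4.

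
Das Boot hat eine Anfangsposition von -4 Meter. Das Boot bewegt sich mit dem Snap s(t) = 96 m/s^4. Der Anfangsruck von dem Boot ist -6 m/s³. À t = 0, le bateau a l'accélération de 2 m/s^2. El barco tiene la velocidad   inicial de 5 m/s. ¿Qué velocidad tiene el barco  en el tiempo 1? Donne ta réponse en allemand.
Wir müssen das Integral unserer Gleichung für den Snap s(t) = 96 3-mal finden. Mit ∫s(t)dt und Anwendung von j(0) = -6, finden wir j(t) = 96·t - 6. Durch Integration von dem Ruck und Verwendung der Anfangsbedingung a(0) = 2, erhalten wir a(t) = 48·t^2 - 6·t + 2. Das Integral von der Beschleunigung ist die Geschwindigkeit. Mit v(0) = 5 erhalten wir v(t) = 16·t^3 - 3·t^2 + 2·t + 5. Mit v(t) = 16·t^3 - 3·t^2 + 2·t + 5 und Einsetzen von t = 1, finden wir v = 20.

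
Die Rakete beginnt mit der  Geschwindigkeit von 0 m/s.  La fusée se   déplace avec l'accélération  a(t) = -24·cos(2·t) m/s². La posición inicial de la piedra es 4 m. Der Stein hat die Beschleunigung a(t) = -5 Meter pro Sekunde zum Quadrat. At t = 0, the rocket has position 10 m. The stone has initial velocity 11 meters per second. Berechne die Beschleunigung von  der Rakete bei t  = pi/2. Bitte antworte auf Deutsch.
Wir haben die Beschleunigung a(t) = -24·cos(2·t). Durch Einsetzen von t = pi/2: a(pi/2) = 24.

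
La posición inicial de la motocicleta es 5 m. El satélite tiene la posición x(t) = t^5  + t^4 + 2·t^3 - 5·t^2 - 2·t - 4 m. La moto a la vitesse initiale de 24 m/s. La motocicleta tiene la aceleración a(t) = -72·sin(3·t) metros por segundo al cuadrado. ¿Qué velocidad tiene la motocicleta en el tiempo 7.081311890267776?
Debemos encontrar la integral de nuestra ecuación de la aceleración a(t) = -72·sin(3·t) 1 vez. Integrando la aceleración y usando la condición inicial v(0) = 24, obtenemos v(t) = 24·cos(3·t). De la ecuación de la velocidad v(t) = 24·cos(3·t), sustituimos t = 7.081311890267776 para obtener v = -17.6060596082902.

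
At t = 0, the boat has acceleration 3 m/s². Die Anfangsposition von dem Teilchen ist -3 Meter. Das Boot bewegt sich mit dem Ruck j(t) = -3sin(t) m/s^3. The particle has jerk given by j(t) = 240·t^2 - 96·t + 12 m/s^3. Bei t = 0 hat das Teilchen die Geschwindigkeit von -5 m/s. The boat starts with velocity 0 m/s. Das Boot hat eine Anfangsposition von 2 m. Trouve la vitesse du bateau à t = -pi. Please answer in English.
Starting from jerk j(t) = -3·sin(t), we take 2 antiderivatives. Finding the antiderivative of j(t) and using a(0) = 3: a(t) = 3·cos(t). The integral of acceleration, with v(0) = 0, gives velocity: v(t) = 3·sin(t). From the given velocity equation v(t) = 3·sin(t), we substitute t = -pi to get v = 0.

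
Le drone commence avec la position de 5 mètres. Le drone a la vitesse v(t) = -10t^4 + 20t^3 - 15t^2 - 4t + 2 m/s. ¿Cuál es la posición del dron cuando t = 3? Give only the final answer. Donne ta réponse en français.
La réponse est -223.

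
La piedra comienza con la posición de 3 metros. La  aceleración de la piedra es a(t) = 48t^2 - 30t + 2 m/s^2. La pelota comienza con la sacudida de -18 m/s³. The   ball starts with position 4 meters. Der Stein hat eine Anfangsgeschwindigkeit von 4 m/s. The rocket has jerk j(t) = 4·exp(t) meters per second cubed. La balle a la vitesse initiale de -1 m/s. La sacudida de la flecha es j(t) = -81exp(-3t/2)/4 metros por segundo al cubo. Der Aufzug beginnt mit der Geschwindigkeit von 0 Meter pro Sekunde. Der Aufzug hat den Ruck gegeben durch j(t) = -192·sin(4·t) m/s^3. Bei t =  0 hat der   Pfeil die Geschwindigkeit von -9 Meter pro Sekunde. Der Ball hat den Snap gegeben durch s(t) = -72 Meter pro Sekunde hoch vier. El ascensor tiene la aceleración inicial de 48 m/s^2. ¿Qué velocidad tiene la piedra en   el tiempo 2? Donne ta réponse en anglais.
We must find the integral of our acceleration equation a(t) = 48·t^2 - 30·t + 2 1 time. The antiderivative of acceleration, with v(0) = 4, gives velocity: v(t) = 16·t^3 - 15·t^2 + 2·t + 4. From the given velocity equation v(t) = 16·t^3 - 15·t^2 + 2·t + 4, we substitute t = 2 to get v = 76.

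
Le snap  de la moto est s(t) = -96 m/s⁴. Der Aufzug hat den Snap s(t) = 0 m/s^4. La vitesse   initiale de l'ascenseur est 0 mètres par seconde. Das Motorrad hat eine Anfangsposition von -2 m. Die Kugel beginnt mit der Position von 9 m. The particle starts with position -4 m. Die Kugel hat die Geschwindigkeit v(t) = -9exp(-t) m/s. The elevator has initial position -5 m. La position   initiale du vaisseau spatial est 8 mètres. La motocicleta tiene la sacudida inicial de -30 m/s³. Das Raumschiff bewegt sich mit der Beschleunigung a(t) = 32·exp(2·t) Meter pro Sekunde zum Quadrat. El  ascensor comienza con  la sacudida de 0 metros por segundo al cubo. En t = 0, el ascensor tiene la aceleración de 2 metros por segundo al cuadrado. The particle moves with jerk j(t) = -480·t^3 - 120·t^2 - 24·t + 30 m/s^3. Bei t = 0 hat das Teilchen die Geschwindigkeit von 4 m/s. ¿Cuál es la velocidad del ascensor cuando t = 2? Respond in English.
We need to integrate our snap equation s(t) = 0 3 times. The integral of snap, with j(0) = 0, gives jerk: j(t) = 0. Taking ∫j(t)dt and applying a(0) = 2, we find a(t) = 2. Taking ∫a(t)dt and applying v(0) = 0, we find v(t) = 2·t. We have velocity v(t) = 2·t. Substituting t = 2: v(2) = 4.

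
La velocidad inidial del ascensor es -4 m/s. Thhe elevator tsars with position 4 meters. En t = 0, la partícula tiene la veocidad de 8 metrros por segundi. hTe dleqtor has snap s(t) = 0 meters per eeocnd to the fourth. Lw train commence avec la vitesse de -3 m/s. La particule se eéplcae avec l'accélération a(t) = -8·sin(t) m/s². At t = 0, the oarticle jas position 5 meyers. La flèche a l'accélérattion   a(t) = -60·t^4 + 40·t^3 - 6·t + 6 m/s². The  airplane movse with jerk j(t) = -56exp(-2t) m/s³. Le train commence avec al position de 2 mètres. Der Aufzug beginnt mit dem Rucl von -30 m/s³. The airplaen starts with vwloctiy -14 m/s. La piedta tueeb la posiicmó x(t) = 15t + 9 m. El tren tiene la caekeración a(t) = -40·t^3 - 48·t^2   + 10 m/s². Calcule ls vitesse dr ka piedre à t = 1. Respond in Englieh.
We must differentiate our position equation x(t) = 15·t + 9 1 time. The derivative of position gives velocity: v(t) = 15. We have velocity v(t) = 15. Substituting t = 1: v(1) = 15.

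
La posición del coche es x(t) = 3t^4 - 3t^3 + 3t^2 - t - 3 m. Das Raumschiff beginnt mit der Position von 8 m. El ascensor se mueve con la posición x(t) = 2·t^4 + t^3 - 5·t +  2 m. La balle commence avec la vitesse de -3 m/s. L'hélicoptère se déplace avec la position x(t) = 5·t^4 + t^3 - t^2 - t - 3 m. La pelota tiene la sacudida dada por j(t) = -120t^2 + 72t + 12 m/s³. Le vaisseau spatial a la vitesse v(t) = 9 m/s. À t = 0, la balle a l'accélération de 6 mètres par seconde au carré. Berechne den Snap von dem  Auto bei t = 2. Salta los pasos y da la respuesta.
Der Snap bei t = 2 ist s = 72.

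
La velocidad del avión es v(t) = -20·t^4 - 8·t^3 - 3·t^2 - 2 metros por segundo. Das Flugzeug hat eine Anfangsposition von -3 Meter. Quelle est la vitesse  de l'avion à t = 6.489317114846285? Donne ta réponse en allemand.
Aus der Gleichung für die Geschwindigkeit v(t) = -20·t^4 - 8·t^3 - 3·t^2 - 2, setzen wir t = 6.489317114846285 ein und erhalten v = -37781.6440462228.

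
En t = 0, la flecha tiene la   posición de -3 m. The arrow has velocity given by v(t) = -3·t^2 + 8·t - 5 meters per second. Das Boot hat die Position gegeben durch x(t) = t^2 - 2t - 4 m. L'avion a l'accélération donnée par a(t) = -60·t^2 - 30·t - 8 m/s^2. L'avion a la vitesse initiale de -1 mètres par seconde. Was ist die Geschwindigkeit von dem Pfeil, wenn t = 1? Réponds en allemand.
Aus der Gleichung für die Geschwindigkeit v(t) = -3·t^2 + 8·t - 5, setzen wir t = 1 ein und erhalten v = 0.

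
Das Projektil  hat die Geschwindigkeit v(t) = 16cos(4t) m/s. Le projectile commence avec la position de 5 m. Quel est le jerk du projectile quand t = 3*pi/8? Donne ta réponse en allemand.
Um dies zu lösen, müssen wir 2 Ableitungen unserer Gleichung für die Geschwindigkeit v(t) = 16·cos(4·t) nehmen. Mit d/dt von v(t) finden wir a(t) = -64·sin(4·t). Durch Ableiten von der Beschleunigung erhalten wir den Ruck: j(t) = -256·cos(4·t). Wir haben den Ruck j(t) = -256·cos(4·t). Durch Einsetzen von t = 3*pi/8: j(3*pi/8) = 0.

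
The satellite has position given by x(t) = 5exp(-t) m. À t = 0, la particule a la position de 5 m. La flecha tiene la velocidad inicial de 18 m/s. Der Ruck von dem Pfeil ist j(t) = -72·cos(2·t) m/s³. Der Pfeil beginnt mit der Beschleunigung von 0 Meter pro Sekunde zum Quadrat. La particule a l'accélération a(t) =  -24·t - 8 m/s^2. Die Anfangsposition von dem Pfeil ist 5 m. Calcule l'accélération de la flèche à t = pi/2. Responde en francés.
Nous devons trouver la primitive de notre équation du jerk j(t) = -72·cos(2·t) 1 fois. En prenant ∫j(t)dt et en appliquant a(0) = 0, nous trouvons a(t) = -36·sin(2·t). En utilisant a(t) = -36·sin(2·t) et en substituant t = pi/2, nous trouvons a = 0.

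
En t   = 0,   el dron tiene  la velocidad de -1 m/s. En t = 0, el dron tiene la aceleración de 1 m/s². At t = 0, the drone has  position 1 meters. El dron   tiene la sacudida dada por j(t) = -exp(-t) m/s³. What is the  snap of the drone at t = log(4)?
To solve this, we need to take 1 derivative of our jerk equation j(t) = -exp(-t). Differentiating jerk, we get snap: s(t) = exp(-t). Using s(t) = exp(-t) and substituting t = log(4), we find s = 1/4.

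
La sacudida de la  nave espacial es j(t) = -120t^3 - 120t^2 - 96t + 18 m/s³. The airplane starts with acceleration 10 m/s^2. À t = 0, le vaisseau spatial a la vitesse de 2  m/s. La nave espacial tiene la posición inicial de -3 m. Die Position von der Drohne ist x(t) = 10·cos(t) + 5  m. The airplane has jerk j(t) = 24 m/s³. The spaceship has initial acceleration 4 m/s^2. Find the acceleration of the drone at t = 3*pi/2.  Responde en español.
Partiendo de la posición x(t) = 10·cos(t) + 5, tomamos 2 derivadas. Derivando la posición, obtenemos la velocidad: v(t) = -10·sin(t). La derivada de la velocidad da la aceleración: a(t) = -10·cos(t). Usando a(t) = -10·cos(t) y sustituyendo t = 3*pi/2, encontramos a = 0.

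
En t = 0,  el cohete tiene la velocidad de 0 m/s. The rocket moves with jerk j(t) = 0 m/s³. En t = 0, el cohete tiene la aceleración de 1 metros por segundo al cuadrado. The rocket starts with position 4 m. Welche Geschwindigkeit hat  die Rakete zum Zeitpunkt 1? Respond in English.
Starting from jerk j(t) = 0, we take 2 antiderivatives. Taking ∫j(t)dt and applying a(0) = 1, we find a(t) = 1. Finding the integral of a(t) and using v(0) = 0: v(t) = t. We have velocity v(t) = t. Substituting t = 1: v(1) = 1.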